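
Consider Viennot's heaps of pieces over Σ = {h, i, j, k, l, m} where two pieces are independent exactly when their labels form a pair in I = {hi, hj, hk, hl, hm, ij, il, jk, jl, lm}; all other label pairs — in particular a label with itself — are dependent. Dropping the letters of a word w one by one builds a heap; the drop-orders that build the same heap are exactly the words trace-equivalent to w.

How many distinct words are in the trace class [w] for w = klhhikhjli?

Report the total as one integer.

piece 0:k — minimal
piece 1:l rests on {0:k}
piece 2:h — minimal
piece 3:h rests on {2:h}
piece 4:i rests on {0:k}
piece 5:k rests on {1:l, 4:i}
piece 6:h rests on {3:h}
piece 7:j — minimal
piece 8:l rests on {5:k}
piece 9:i rests on {5:k}
minimal pieces: {0:k, 2:h, 7:j}
ways to finish when only these pieces remain (= sum over removing one remaining piece with nothing left below it):
  1 left: {6}→1  {7}→1  {8}→1  {9}→1
  2 left: {3,6}→1  {6,7}→2  {6,8}→2  {6,9}→2  {7,8}→2  {7,9}→2  {8,9}→2
  3 left: {2,3,6}→1  {3,6,7}→3  {3,6,8}→3  {3,6,9}→3  {5,8,9}→2  {6,7,8}→6  {6,7,9}→6  {6,8,9}→6  {7,8,9}→6
  4 left: {1,5,8,9}→2  {2,3,6,7}→4  {2,3,6,8}→4  {2,3,6,9}→4  {3,6,7,8}→12  {3,6,7,9}→12  {3,6,8,9}→12  {4,5,8,9}→2  {5,6,8,9}→8  {5,7,8,9}→8  {6,7,8,9}→24
  5 left: {1,4,5,8,9}→4  {1,5,6,8,9}→10  {1,5,7,8,9}→10  {2,3,6,7,8}→20  {2,3,6,7,9}→20  {2,3,6,8,9}→20  {3,5,6,8,9}→20  {3,6,7,8,9}→60  {4,5,6,8,9}→10  {4,5,7,8,9}→10  {5,6,7,8,9}→40
  6 left: {0,1,4,5,8,9}→4  {1,3,5,6,8,9}→30  {1,4,5,6,8,9}→24  {1,4,5,7,8,9}→24  {1,5,6,7,8,9}→60  {2,3,5,6,8,9}→40  {2,3,6,7,8,9}→120  {3,4,5,6,8,9}→30  {3,5,6,7,8,9}→120  {4,5,6,7,8,9}→60
  7 left: {0,1,4,5,6,8,9}→28  {0,1,4,5,7,8,9}→28  {1,2,3,5,6,8,9}→70  {1,3,4,5,6,8,9}→84  {1,3,5,6,7,8,9}→210  {1,4,5,6,7,8,9}→168  {2,3,4,5,6,8,9}→70  {2,3,5,6,7,8,9}→280  {3,4,5,6,7,8,9}→210
  8 left: {0,1,3,4,5,6,8,9}→112  {0,1,4,5,6,7,8,9}→224  {1,2,3,4,5,6,8,9}→224  {1,2,3,5,6,7,8,9}→560  {1,3,4,5,6,7,8,9}→672  {2,3,4,5,6,7,8,9}→560
  placing 0:k first → 2016 extensions
  placing 2:h first → 1008 extensions
  placing 7:j first → 336 extensions
total linear extensions = 3360

3360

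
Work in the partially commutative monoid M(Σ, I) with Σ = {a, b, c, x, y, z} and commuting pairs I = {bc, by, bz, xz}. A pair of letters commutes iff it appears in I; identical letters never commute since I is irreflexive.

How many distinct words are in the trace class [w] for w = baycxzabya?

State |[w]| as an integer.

4

piece 0:b — minimal
piece 1:a rests on {0:b}
piece 2:y rests on {1:a}
piece 3:c rests on {2:y}
piece 4:x rests on {3:c}
piece 5:z rests on {3:c}
piece 6:a rests on {4:x, 5:z}
piece 7:b rests on {6:a}
piece 8:y rests on {6:a}
piece 9:a rests on {7:b, 8:y}
minimal pieces: {0:b}
ways to finish when only these pieces remain (= sum over removing one remaining piece with nothing left below it):
  1 left: {9}→1
  2 left: {7,9}→1  {8,9}→1
  3 left: {7,8,9}→2
  4 left: {6,7,8,9}→2
  5 left: {4,6,7,8,9}→2  {5,6,7,8,9}→2
  6 left: {4,5,6,7,8,9}→4
  7 left: {3,4,5,6,7,8,9}→4
  8 left: {2,3,4,5,6,7,8,9}→4
  placing 0:b first → 4 extensions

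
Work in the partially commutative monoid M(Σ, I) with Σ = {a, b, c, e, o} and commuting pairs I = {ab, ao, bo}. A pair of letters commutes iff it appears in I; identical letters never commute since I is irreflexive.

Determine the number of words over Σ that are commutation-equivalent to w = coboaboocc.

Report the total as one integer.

105

0(c) covers ∅
1(o) covers 0:c
2(b) covers 0:c
3(o) covers 1:o
4(a) covers 0:c
5(b) covers 2:b
6(o) covers 3:o
7(o) covers 6:o
8(c) covers 4:a, 5:b, 7:o
9(c) covers 8:c
floor of heap: 0:c
completions by unplaced set U, small U first (add the entries for U minus each lowest piece of U):
  |U|=1: {9}:1
  |U|=2: {8,9}:1
  |U|=3: {4,8,9}:1  {5,8,9}:1  {7,8,9}:1
  |U|=4: {2,5,8,9}:1  {4,5,8,9}:2  {4,7,8,9}:2  {5,7,8,9}:2  {6,7,8,9}:1
  |U|=5: {2,4,5,8,9}:3  {2,5,7,8,9}:3  {3,6,7,8,9}:1  {4,5,7,8,9}:6  {4,6,7,8,9}:3  {5,6,7,8,9}:3
  |U|=6: {1,3,6,7,8,9}:1  {2,4,5,7,8,9}:12  {2,5,6,7,8,9}:6  {3,4,6,7,8,9}:4  {3,5,6,7,8,9}:4  {4,5,6,7,8,9}:12
  |U|=7: {1,3,4,6,7,8,9}:5  {1,3,5,6,7,8,9}:5  {2,3,5,6,7,8,9}:10  {2,4,5,6,7,8,9}:30  {3,4,5,6,7,8,9}:20
  |U|=8: {1,2,3,5,6,7,8,9}:15  {1,3,4,5,6,7,8,9}:30  {2,3,4,5,6,7,8,9}:60
  start at 0(c): 105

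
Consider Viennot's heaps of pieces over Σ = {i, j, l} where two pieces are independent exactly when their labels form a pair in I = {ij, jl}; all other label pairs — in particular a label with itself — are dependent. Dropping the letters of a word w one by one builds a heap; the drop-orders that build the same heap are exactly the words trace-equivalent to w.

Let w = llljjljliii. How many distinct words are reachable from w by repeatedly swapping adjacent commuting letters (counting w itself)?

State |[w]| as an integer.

piece 0:l — minimal
piece 1:l rests on {0:l}
piece 2:l rests on {1:l}
piece 3:j — minimal
piece 4:j rests on {3:j}
piece 5:l rests on {2:l}
piece 6:j rests on {4:j}
piece 7:l rests on {5:l}
piece 8:i rests on {7:l}
piece 9:i rests on {8:i}
piece 10:i rests on {9:i}
minimal pieces: {0:l, 3:j}
ways to finish when only these pieces remain (= sum over removing one remaining piece with nothing left below it):
  1 left: {6}→1  {10}→1
  2 left: {4,6}→1  {6,10}→2  {9,10}→1
  3 left: {3,4,6}→1  {4,6,10}→3  {6,9,10}→3  {8,9,10}→1
  4 left: {3,4,6,10}→4  {4,6,9,10}→6  {6,8,9,10}→4  {7,8,9,10}→1
  5 left: {3,4,6,9,10}→10  {4,6,8,9,10}→10  {5,7,8,9,10}→1  {6,7,8,9,10}→5
  6 left: {2,5,7,8,9,10}→1  {3,4,6,8,9,10}→20  {4,6,7,8,9,10}→15  {5,6,7,8,9,10}→6
  7 left: {1,2,5,7,8,9,10}→1  {2,5,6,7,8,9,10}→7  {3,4,6,7,8,9,10}→35  {4,5,6,7,8,9,10}→21
  8 left: {0,1,2,5,7,8,9,10}→1  {1,2,5,6,7,8,9,10}→8  {2,4,5,6,7,8,9,10}→28  {3,4,5,6,7,8,9,10}→56
  9 left: {0,1,2,5,6,7,8,9,10}→9  {1,2,4,5,6,7,8,9,10}→36  {2,3,4,5,6,7,8,9,10}→84
  placing 0:l first → 120 extensions
  placing 3:j first → 45 extensions
total linear extensions = 165

165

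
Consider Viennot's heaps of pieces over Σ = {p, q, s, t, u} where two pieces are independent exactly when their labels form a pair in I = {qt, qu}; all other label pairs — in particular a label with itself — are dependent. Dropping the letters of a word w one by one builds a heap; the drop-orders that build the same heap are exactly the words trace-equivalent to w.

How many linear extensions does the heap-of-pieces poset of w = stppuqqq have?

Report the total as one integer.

4

#0=s has no predecessor
#1=t depends on [0:s]
#2=p depends on [1:t]
#3=p depends on [2:p]
#4=u depends on [3:p]
#5=q depends on [3:p]
#6=q depends on [5:q]
#7=q depends on [6:q]
sources: [0:s]
N(rest) = Σ N(rest − s) over sources s of rest; N(one piece) = 1:
  size 1 → [4]=1  [7]=1
  size 2 → [4,7]=2  [6,7]=1
  size 3 → [4,6,7]=3  [5,6,7]=1
  size 4 → [4,5,6,7]=4
  size 5 → [3,4,5,6,7]=4
  size 6 → [2,3,4,5,6,7]=4
  first=0(s) contributes 4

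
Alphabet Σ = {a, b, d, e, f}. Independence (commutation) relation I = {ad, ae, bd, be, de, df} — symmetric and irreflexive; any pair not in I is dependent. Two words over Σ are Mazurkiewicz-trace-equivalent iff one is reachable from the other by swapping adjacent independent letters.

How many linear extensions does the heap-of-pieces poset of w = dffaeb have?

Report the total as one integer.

18

drop 0:d onto floor
drop 1:f onto floor
drop 2:f onto {1:f}
drop 3:a onto {2:f}
drop 4:e onto {2:f}
drop 5:b onto {3:a}
ground layer = {0:d, 1:f}
drop-orders for the pieces not yet dropped (sum over which currently-grounded one goes next):
  1 to go: {0} 1  {4} 1  {5} 1
  2 to go: {0,4} 2  {0,5} 2  {3,5} 1  {4,5} 2
  3 to go: {0,3,5} 3  {0,4,5} 6  {3,4,5} 3
  4 to go: {0,3,4,5} 12  {2,3,4,5} 3
  if 0:d drops first: 3 orders
  if 1:f drops first: 15 orders
heap linearizations: 18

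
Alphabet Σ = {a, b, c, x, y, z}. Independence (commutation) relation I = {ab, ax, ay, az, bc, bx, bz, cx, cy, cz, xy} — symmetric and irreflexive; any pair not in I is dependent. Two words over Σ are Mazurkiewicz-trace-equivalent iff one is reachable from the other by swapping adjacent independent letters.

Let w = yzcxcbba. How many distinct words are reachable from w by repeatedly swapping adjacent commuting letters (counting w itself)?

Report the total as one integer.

336

#0=y has no predecessor
#1=z depends on [0:y]
#2=c has no predecessor
#3=x depends on [1:z]
#4=c depends on [2:c]
#5=b depends on [0:y]
#6=b depends on [5:b]
#7=a depends on [4:c]
sources: [0:y, 2:c]
N(rest) = Σ N(rest − s) over sources s of rest; N(one piece) = 1:
  size 1 → [3]=1  [6]=1  [7]=1
  size 2 → [1,3]=1  [3,6]=2  [3,7]=2  [4,7]=1  [5,6]=1  [6,7]=2
  size 3 → [1,3,6]=3  [1,3,7]=3  [2,4,7]=1  [3,4,7]=3  [3,5,6]=3  [3,6,7]=6  [4,6,7]=3  [5,6,7]=3
  size 4 → [1,3,4,7]=6  [1,3,5,6]=6  [1,3,6,7]=12  [2,3,4,7]=4  [2,4,6,7]=4  [3,4,6,7]=12  [3,5,6,7]=12  [4,5,6,7]=6
  size 5 → [0,1,3,5,6]=6  [1,2,3,4,7]=10  [1,3,4,6,7]=30  [1,3,5,6,7]=30  [2,3,4,6,7]=20  [2,4,5,6,7]=10  [3,4,5,6,7]=30
  size 6 → [0,1,3,5,6,7]=36  [1,2,3,4,6,7]=60  [1,3,4,5,6,7]=90  [2,3,4,5,6,7]=60
  first=0(y) contributes 210
  first=2(c) contributes 126
|[w]| = 336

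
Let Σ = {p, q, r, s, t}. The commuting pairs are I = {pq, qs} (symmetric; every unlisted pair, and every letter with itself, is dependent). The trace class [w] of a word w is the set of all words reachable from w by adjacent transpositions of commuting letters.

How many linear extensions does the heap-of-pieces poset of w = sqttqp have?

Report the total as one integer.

piece 0:s — minimal
piece 1:q — minimal
piece 2:t rests on {0:s, 1:q}
piece 3:t rests on {2:t}
piece 4:q rests on {3:t}
piece 5:p rests on {3:t}
minimal pieces: {0:s, 1:q}
ways to finish when only these pieces remain (= sum over removing one remaining piece with nothing left below it):
  1 left: {4}→1  {5}→1
  2 left: {4,5}→2
  3 left: {3,4,5}→2
  4 left: {2,3,4,5}→2
  placing 0:s first → 2 extensions
  placing 1:q first → 2 extensions
total linear extensions = 4

4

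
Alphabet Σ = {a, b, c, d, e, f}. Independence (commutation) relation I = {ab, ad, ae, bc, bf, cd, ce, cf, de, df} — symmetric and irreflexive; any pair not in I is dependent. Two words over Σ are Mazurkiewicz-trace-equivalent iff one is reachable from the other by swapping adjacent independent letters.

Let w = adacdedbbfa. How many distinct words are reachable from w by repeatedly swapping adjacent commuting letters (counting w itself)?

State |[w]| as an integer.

2835

#0=a has no predecessor
#1=d has no predecessor
#2=a depends on [0:a]
#3=c depends on [2:a]
#4=d depends on [1:d]
#5=e has no predecessor
#6=d depends on [4:d]
#7=b depends on [5:e, 6:d]
#8=b depends on [7:b]
#9=f depends on [2:a, 5:e]
#10=a depends on [3:c, 9:f]
sources: [0:a, 1:d, 5:e]
N(rest) = Σ N(rest − s) over sources s of rest; N(one piece) = 1:
  size 1 → [8]=1  [10]=1
  size 2 → [3,10]=1  [7,8]=1  [8,10]=2  [9,10]=1
  size 3 → [3,8,10]=3  [3,9,10]=2  [6,7,8]=1  [7,8,10]=3  [8,9,10]=3
  size 4 → [2,3,9,10]=2  [3,7,8,10]=6  [3,8,9,10]=8  [4,6,7,8]=1  [6,7,8,10]=4  [7,8,9,10]=6
  size 5 → [0,2,3,9,10]=2  [1,4,6,7,8]=1  [2,3,8,9,10]=10  [3,6,7,8,10]=10  [3,7,8,9,10]=20  [4,6,7,8,10]=5  [5,7,8,9,10]=6  [6,7,8,9,10]=10
  size 6 → [0,2,3,8,9,10]=12  [1,4,6,7,8,10]=6  [2,3,7,8,9,10]=30  [3,4,6,7,8,10]=15  [3,5,7,8,9,10]=26  [3,6,7,8,9,10]=40  [4,6,7,8,9,10]=15  [5,6,7,8,9,10]=16
  size 7 → [0,2,3,7,8,9,10]=42  [1,3,4,6,7,8,10]=21  [1,4,6,7,8,9,10]=21  [2,3,5,7,8,9,10]=56  [2,3,6,7,8,9,10]=70  [3,4,6,7,8,9,10]=70  [3,5,6,7,8,9,10]=82  [4,5,6,7,8,9,10]=31
  size 8 → [0,2,3,5,7,8,9,10]=98  [0,2,3,6,7,8,9,10]=112  [1,3,4,6,7,8,9,10]=112  [1,4,5,6,7,8,9,10]=52  [2,3,4,6,7,8,9,10]=140  [2,3,5,6,7,8,9,10]=208  [3,4,5,6,7,8,9,10]=183
  size 9 → [0,2,3,4,6,7,8,9,10]=252  [0,2,3,5,6,7,8,9,10]=418  [1,2,3,4,6,7,8,9,10]=252  [1,3,4,5,6,7,8,9,10]=347  [2,3,4,5,6,7,8,9,10]=531
  first=0(a) contributes 1130
  first=1(d) contributes 1201
  first=5(e) contributes 504
|[w]| = 2835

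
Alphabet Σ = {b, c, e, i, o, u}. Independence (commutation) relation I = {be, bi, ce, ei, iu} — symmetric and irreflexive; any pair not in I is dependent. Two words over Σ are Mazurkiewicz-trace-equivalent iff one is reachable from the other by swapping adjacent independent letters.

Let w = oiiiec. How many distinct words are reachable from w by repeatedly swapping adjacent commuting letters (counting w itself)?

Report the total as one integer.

5

#0=o has no predecessor
#1=i depends on [0:o]
#2=i depends on [1:i]
#3=i depends on [2:i]
#4=e depends on [0:o]
#5=c depends on [3:i]
sources: [0:o]
N(rest) = Σ N(rest − s) over sources s of rest; N(one piece) = 1:
  size 1 → [4]=1  [5]=1
  size 2 → [3,5]=1  [4,5]=2
  size 3 → [2,3,5]=1  [3,4,5]=3
  size 4 → [1,2,3,5]=1  [2,3,4,5]=4
  first=0(o) contributes 5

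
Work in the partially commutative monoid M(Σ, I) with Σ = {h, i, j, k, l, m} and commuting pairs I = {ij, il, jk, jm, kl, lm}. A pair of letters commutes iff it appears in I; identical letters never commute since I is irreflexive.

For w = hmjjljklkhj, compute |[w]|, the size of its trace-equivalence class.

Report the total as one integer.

56

0(h) covers ∅
1(m) covers 0:h
2(j) covers 0:h
3(j) covers 2:j
4(l) covers 3:j
5(j) covers 4:l
6(k) covers 1:m
7(l) covers 5:j
8(k) covers 6:k
9(h) covers 7:l, 8:k
10(j) covers 9:h
floor of heap: 0:h
completions by unplaced set U, small U first (add the entries for U minus each lowest piece of U):
  |U|=1: {10}:1
  |U|=2: {9,10}:1
  |U|=3: {7,9,10}:1  {8,9,10}:1
  |U|=4: {5,7,9,10}:1  {6,8,9,10}:1  {7,8,9,10}:2
  |U|=5: {1,6,8,9,10}:1  {4,5,7,9,10}:1  {5,7,8,9,10}:3  {6,7,8,9,10}:3
  |U|=6: {1,6,7,8,9,10}:4  {3,4,5,7,9,10}:1  {4,5,7,8,9,10}:4  {5,6,7,8,9,10}:6
  |U|=7: {1,5,6,7,8,9,10}:10  {2,3,4,5,7,9,10}:1  {3,4,5,7,8,9,10}:5  {4,5,6,7,8,9,10}:10
  |U|=8: {1,4,5,6,7,8,9,10}:20  {2,3,4,5,7,8,9,10}:6  {3,4,5,6,7,8,9,10}:15
  |U|=9: {1,3,4,5,6,7,8,9,10}:35  {2,3,4,5,6,7,8,9,10}:21
  start at 0(h): 56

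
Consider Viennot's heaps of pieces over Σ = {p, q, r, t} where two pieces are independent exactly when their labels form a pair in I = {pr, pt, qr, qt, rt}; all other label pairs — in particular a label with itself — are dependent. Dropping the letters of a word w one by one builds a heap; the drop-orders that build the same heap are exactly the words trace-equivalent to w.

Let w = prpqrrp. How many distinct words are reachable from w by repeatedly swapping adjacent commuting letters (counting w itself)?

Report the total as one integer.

35

#0=p has no predecessor
#1=r has no predecessor
#2=p depends on [0:p]
#3=q depends on [2:p]
#4=r depends on [1:r]
#5=r depends on [4:r]
#6=p depends on [3:q]
sources: [0:p, 1:r]
N(rest) = Σ N(rest − s) over sources s of rest; N(one piece) = 1:
  size 1 → [5]=1  [6]=1
  size 2 → [3,6]=1  [4,5]=1  [5,6]=2
  size 3 → [1,4,5]=1  [2,3,6]=1  [3,5,6]=3  [4,5,6]=3
  size 4 → [0,2,3,6]=1  [1,4,5,6]=4  [2,3,5,6]=4  [3,4,5,6]=6
  size 5 → [0,2,3,5,6]=5  [1,3,4,5,6]=10  [2,3,4,5,6]=10
  first=0(p) contributes 20
  first=1(r) contributes 15
|[w]| = 35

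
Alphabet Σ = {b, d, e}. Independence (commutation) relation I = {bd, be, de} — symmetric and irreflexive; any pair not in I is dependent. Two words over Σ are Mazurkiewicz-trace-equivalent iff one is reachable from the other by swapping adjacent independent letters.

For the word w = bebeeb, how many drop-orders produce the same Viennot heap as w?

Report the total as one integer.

#0=b has no predecessor
#1=e has no predecessor
#2=b depends on [0:b]
#3=e depends on [1:e]
#4=e depends on [3:e]
#5=b depends on [2:b]
sources: [0:b, 1:e]
N(rest) = Σ N(rest − s) over sources s of rest; N(one piece) = 1:
  size 1 → [4]=1  [5]=1
  size 2 → [2,5]=1  [3,4]=1  [4,5]=2
  size 3 → [0,2,5]=1  [1,3,4]=1  [2,4,5]=3  [3,4,5]=3
  size 4 → [0,2,4,5]=4  [1,3,4,5]=4  [2,3,4,5]=6
  first=0(b) contributes 10
  first=1(e) contributes 10
|[w]| = 20

20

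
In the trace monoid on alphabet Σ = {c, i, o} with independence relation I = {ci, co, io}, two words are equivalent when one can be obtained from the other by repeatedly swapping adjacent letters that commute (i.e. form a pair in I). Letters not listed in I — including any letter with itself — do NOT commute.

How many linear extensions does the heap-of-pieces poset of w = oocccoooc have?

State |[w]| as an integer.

piece 0:o — minimal
piece 1:o rests on {0:o}
piece 2:c — minimal
piece 3:c rests on {2:c}
piece 4:c rests on {3:c}
piece 5:o rests on {1:o}
piece 6:o rests on {5:o}
piece 7:o rests on {6:o}
piece 8:c rests on {4:c}
minimal pieces: {0:o, 2:c}
ways to finish when only these pieces remain (= sum over removing one remaining piece with nothing left below it):
  1 left: {7}→1  {8}→1
  2 left: {4,8}→1  {6,7}→1  {7,8}→2
  3 left: {3,4,8}→1  {4,7,8}→3  {5,6,7}→1  {6,7,8}→3
  4 left: {1,5,6,7}→1  {2,3,4,8}→1  {3,4,7,8}→4  {4,6,7,8}→6  {5,6,7,8}→4
  5 left: {0,1,5,6,7}→1  {1,5,6,7,8}→5  {2,3,4,7,8}→5  {3,4,6,7,8}→10  {4,5,6,7,8}→10
  6 left: {0,1,5,6,7,8}→6  {1,4,5,6,7,8}→15  {2,3,4,6,7,8}→15  {3,4,5,6,7,8}→20
  7 left: {0,1,4,5,6,7,8}→21  {1,3,4,5,6,7,8}→35  {2,3,4,5,6,7,8}→35
  placing 0:o first → 70 extensions
  placing 2:c first → 56 extensions
total linear extensions = 126

126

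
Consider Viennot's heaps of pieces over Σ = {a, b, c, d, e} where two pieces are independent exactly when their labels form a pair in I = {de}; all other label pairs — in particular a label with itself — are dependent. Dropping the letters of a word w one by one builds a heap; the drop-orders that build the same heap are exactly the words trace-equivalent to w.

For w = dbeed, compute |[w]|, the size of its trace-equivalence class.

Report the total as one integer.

3

piece 0:d — minimal
piece 1:b rests on {0:d}
piece 2:e rests on {1:b}
piece 3:e rests on {2:e}
piece 4:d rests on {1:b}
minimal pieces: {0:d}
ways to finish when only these pieces remain (= sum over removing one remaining piece with nothing left below it):
  1 left: {3}→1  {4}→1
  2 left: {2,3}→1  {3,4}→2
  3 left: {2,3,4}→3
  placing 0:d first → 3 extensions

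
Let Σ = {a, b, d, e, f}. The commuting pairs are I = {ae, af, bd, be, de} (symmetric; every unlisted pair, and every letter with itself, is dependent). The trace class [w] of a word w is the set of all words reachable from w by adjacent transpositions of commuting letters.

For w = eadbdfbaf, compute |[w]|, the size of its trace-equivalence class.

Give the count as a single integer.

piece 0:e — minimal
piece 1:a — minimal
piece 2:d rests on {1:a}
piece 3:b rests on {1:a}
piece 4:d rests on {2:d}
piece 5:f rests on {0:e, 3:b, 4:d}
piece 6:b rests on {5:f}
piece 7:a rests on {6:b}
piece 8:f rests on {6:b}
minimal pieces: {0:e, 1:a}
ways to finish when only these pieces remain (= sum over removing one remaining piece with nothing left below it):
  1 left: {7}→1  {8}→1
  2 left: {7,8}→2
  3 left: {6,7,8}→2
  4 left: {5,6,7,8}→2
  5 left: {0,5,6,7,8}→2  {3,5,6,7,8}→2  {4,5,6,7,8}→2
  6 left: {0,3,5,6,7,8}→4  {0,4,5,6,7,8}→4  {2,4,5,6,7,8}→2  {3,4,5,6,7,8}→4
  7 left: {0,2,4,5,6,7,8}→6  {0,3,4,5,6,7,8}→12  {2,3,4,5,6,7,8}→6
  placing 0:e first → 6 extensions
  placing 1:a first → 24 extensions
total linear extensions = 30

30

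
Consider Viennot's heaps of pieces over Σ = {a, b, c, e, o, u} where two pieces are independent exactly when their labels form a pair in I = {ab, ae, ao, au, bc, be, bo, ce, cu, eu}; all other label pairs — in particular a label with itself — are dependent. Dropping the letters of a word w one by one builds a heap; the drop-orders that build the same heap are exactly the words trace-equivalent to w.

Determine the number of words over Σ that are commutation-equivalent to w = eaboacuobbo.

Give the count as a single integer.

759

drop 0:e onto floor
drop 1:a onto floor
drop 2:b onto floor
drop 3:o onto {0:e}
drop 4:a onto {1:a}
drop 5:c onto {3:o, 4:a}
drop 6:u onto {2:b, 3:o}
drop 7:o onto {5:c, 6:u}
drop 8:b onto {6:u}
drop 9:b onto {8:b}
drop 10:o onto {7:o}
ground layer = {0:e, 1:a, 2:b}
drop-orders for the pieces not yet dropped (sum over which currently-grounded one goes next):
  1 to go: {9} 1  {10} 1
  2 to go: {7,10} 1  {8,9} 1  {9,10} 2
  3 to go: {5,7,10} 1  {7,9,10} 3  {8,9,10} 3
  4 to go: {4,5,7,10} 1  {5,7,9,10} 4  {7,8,9,10} 6
  5 to go: {1,4,5,7,10} 1  {4,5,7,9,10} 5  {5,7,8,9,10} 10  {6,7,8,9,10} 6
  6 to go: {1,4,5,7,9,10} 6  {2,6,7,8,9,10} 6  {4,5,7,8,9,10} 15  {5,6,7,8,9,10} 16
  7 to go: {1,4,5,7,8,9,10} 21  {2,5,6,7,8,9,10} 22  {3,5,6,7,8,9,10} 16  {4,5,6,7,8,9,10} 31
  8 to go: {0,3,5,6,7,8,9,10} 16  {1,4,5,6,7,8,9,10} 52  {2,3,5,6,7,8,9,10} 38  {2,4,5,6,7,8,9,10} 53  {3,4,5,6,7,8,9,10} 47
  9 to go: {0,2,3,5,6,7,8,9,10} 54  {0,3,4,5,6,7,8,9,10} 63  {1,2,4,5,6,7,8,9,10} 105  {1,3,4,5,6,7,8,9,10} 99  {2,3,4,5,6,7,8,9,10} 138
  if 0:e drops first: 342 orders
  if 1:a drops first: 255 orders
  if 2:b drops first: 162 orders
heap linearizations: 759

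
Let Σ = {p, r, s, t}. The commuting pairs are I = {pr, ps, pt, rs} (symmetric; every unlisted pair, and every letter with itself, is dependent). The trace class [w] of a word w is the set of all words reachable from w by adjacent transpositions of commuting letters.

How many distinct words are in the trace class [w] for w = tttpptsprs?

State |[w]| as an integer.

360

#0=t has no predecessor
#1=t depends on [0:t]
#2=t depends on [1:t]
#3=p has no predecessor
#4=p depends on [3:p]
#5=t depends on [2:t]
#6=s depends on [5:t]
#7=p depends on [4:p]
#8=r depends on [5:t]
#9=s depends on [6:s]
sources: [0:t, 3:p]
N(rest) = Σ N(rest − s) over sources s of rest; N(one piece) = 1:
  size 1 → [7]=1  [8]=1  [9]=1
  size 2 → [4,7]=1  [6,9]=1  [7,8]=2  [7,9]=2  [8,9]=2
  size 3 → [3,4,7]=1  [4,7,8]=3  [4,7,9]=3  [6,7,9]=3  [6,8,9]=3  [7,8,9]=6
  size 4 → [3,4,7,8]=4  [3,4,7,9]=4  [4,6,7,9]=6  [4,7,8,9]=12  [5,6,8,9]=3  [6,7,8,9]=12
  size 5 → [2,5,6,8,9]=3  [3,4,6,7,9]=10  [3,4,7,8,9]=20  [4,6,7,8,9]=30  [5,6,7,8,9]=15
  size 6 → [1,2,5,6,8,9]=3  [2,5,6,7,8,9]=18  [3,4,6,7,8,9]=60  [4,5,6,7,8,9]=45
  size 7 → [0,1,2,5,6,8,9]=3  [1,2,5,6,7,8,9]=21  [2,4,5,6,7,8,9]=63  [3,4,5,6,7,8,9]=105
  size 8 → [0,1,2,5,6,7,8,9]=24  [1,2,4,5,6,7,8,9]=84  [2,3,4,5,6,7,8,9]=168
  first=0(t) contributes 252
  first=3(p) contributes 108
|[w]| = 360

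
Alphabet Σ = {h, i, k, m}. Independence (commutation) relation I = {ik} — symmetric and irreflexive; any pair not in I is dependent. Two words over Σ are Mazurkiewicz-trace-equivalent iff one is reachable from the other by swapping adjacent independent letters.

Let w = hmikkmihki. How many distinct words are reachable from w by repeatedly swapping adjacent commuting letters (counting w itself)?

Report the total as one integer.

piece 0:h — minimal
piece 1:m rests on {0:h}
piece 2:i rests on {1:m}
piece 3:k rests on {1:m}
piece 4:k rests on {3:k}
piece 5:m rests on {2:i, 4:k}
piece 6:i rests on {5:m}
piece 7:h rests on {6:i}
piece 8:k rests on {7:h}
piece 9:i rests on {7:h}
minimal pieces: {0:h}
ways to finish when only these pieces remain (= sum over removing one remaining piece with nothing left below it):
  1 left: {8}→1  {9}→1
  2 left: {8,9}→2
  3 left: {7,8,9}→2
  4 left: {6,7,8,9}→2
  5 left: {5,6,7,8,9}→2
  6 left: {2,5,6,7,8,9}→2  {4,5,6,7,8,9}→2
  7 left: {2,4,5,6,7,8,9}→4  {3,4,5,6,7,8,9}→2
  8 left: {2,3,4,5,6,7,8,9}→6
  placing 0:h first → 6 extensions

6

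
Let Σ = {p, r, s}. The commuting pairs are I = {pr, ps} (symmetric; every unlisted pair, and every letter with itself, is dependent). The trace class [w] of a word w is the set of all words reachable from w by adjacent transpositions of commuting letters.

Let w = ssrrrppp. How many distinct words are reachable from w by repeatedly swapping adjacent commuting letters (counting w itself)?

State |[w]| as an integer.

56

#0=s has no predecessor
#1=s depends on [0:s]
#2=r depends on [1:s]
#3=r depends on [2:r]
#4=r depends on [3:r]
#5=p has no predecessor
#6=p depends on [5:p]
#7=p depends on [6:p]
sources: [0:s, 5:p]
N(rest) = Σ N(rest − s) over sources s of rest; N(one piece) = 1:
  size 1 → [4]=1  [7]=1
  size 2 → [3,4]=1  [4,7]=2  [6,7]=1
  size 3 → [2,3,4]=1  [3,4,7]=3  [4,6,7]=3  [5,6,7]=1
  size 4 → [1,2,3,4]=1  [2,3,4,7]=4  [3,4,6,7]=6  [4,5,6,7]=4
  size 5 → [0,1,2,3,4]=1  [1,2,3,4,7]=5  [2,3,4,6,7]=10  [3,4,5,6,7]=10
  size 6 → [0,1,2,3,4,7]=6  [1,2,3,4,6,7]=15  [2,3,4,5,6,7]=20
  first=0(s) contributes 35
  first=5(p) contributes 21
|[w]| = 56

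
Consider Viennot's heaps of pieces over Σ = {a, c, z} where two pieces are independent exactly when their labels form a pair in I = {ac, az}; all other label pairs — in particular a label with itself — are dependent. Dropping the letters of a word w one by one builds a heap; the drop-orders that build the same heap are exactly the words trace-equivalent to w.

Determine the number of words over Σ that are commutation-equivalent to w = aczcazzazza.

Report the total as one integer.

330

piece 0:a — minimal
piece 1:c — minimal
piece 2:z rests on {1:c}
piece 3:c rests on {2:z}
piece 4:a rests on {0:a}
piece 5:z rests on {3:c}
piece 6:z rests on {5:z}
piece 7:a rests on {4:a}
piece 8:z rests on {6:z}
piece 9:z rests on {8:z}
piece 10:a rests on {7:a}
minimal pieces: {0:a, 1:c}
ways to finish when only these pieces remain (= sum over removing one remaining piece with nothing left below it):
  1 left: {9}→1  {10}→1
  2 left: {7,10}→1  {8,9}→1  {9,10}→2
  3 left: {4,7,10}→1  {6,8,9}→1  {7,9,10}→3  {8,9,10}→3
  4 left: {0,4,7,10}→1  {4,7,9,10}→4  {5,6,8,9}→1  {6,8,9,10}→4  {7,8,9,10}→6
  5 left: {0,4,7,9,10}→5  {3,5,6,8,9}→1  {4,7,8,9,10}→10  {5,6,8,9,10}→5  {6,7,8,9,10}→10
  6 left: {0,4,7,8,9,10}→15  {2,3,5,6,8,9}→1  {3,5,6,8,9,10}→6  {4,6,7,8,9,10}→20  {5,6,7,8,9,10}→15
  7 left: {0,4,6,7,8,9,10}→35  {1,2,3,5,6,8,9}→1  {2,3,5,6,8,9,10}→7  {3,5,6,7,8,9,10}→21  {4,5,6,7,8,9,10}→35
  8 left: {0,4,5,6,7,8,9,10}→70  {1,2,3,5,6,8,9,10}→8  {2,3,5,6,7,8,9,10}→28  {3,4,5,6,7,8,9,10}→56
  9 left: {0,3,4,5,6,7,8,9,10}→126  {1,2,3,5,6,7,8,9,10}→36  {2,3,4,5,6,7,8,9,10}→84
  placing 0:a first → 120 extensions
  placing 1:c first → 210 extensions
total linear extensions = 330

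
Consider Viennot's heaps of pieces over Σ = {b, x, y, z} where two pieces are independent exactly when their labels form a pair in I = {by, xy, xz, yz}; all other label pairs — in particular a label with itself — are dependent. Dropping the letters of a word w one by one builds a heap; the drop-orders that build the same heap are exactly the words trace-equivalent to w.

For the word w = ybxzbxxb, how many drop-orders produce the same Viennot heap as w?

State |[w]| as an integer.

0(y) covers ∅
1(b) covers ∅
2(x) covers 1:b
3(z) covers 1:b
4(b) covers 2:x, 3:z
5(x) covers 4:b
6(x) covers 5:x
7(b) covers 6:x
floor of heap: 0:y, 1:b
completions by unplaced set U, small U first (add the entries for U minus each lowest piece of U):
  |U|=1: {0}:1  {7}:1
  |U|=2: {0,7}:2  {6,7}:1
  |U|=3: {0,6,7}:3  {5,6,7}:1
  |U|=4: {0,5,6,7}:4  {4,5,6,7}:1
  |U|=5: {0,4,5,6,7}:5  {2,4,5,6,7}:1  {3,4,5,6,7}:1
  |U|=6: {0,2,4,5,6,7}:6  {0,3,4,5,6,7}:6  {2,3,4,5,6,7}:2
  start at 0(y): 2
  start at 1(b): 14
sum over floor = 16

16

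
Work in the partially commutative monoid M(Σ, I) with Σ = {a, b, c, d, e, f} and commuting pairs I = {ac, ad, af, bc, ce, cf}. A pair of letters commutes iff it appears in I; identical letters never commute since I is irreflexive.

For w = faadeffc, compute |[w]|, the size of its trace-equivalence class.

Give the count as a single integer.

#0=f has no predecessor
#1=a has no predecessor
#2=a depends on [1:a]
#3=d depends on [0:f]
#4=e depends on [2:a, 3:d]
#5=f depends on [4:e]
#6=f depends on [5:f]
#7=c depends on [3:d]
sources: [0:f, 1:a]
N(rest) = Σ N(rest − s) over sources s of rest; N(one piece) = 1:
  size 1 → [6]=1  [7]=1
  size 2 → [5,6]=1  [6,7]=2
  size 3 → [4,5,6]=1  [5,6,7]=3
  size 4 → [2,4,5,6]=1  [4,5,6,7]=4
  size 5 → [1,2,4,5,6]=1  [2,4,5,6,7]=5  [3,4,5,6,7]=4
  size 6 → [0,3,4,5,6,7]=4  [1,2,4,5,6,7]=6  [2,3,4,5,6,7]=9
  first=0(f) contributes 15
  first=1(a) contributes 13
|[w]| = 28

28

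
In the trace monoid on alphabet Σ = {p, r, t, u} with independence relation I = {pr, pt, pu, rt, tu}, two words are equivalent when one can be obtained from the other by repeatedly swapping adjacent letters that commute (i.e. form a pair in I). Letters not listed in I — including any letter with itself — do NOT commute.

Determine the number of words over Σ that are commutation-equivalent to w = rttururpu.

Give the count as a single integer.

0(r) covers ∅
1(t) covers ∅
2(t) covers 1:t
3(u) covers 0:r
4(r) covers 3:u
5(u) covers 4:r
6(r) covers 5:u
7(p) covers ∅
8(u) covers 6:r
floor of heap: 0:r, 1:t, 7:p
completions by unplaced set U, small U first (add the entries for U minus each lowest piece of U):
  |U|=1: {2}:1  {7}:1  {8}:1
  |U|=2: {1,2}:1  {2,7}:2  {2,8}:2  {6,8}:1  {7,8}:2
  |U|=3: {1,2,7}:3  {1,2,8}:3  {2,6,8}:3  {2,7,8}:6  {5,6,8}:1  {6,7,8}:3
  |U|=4: {1,2,6,8}:6  {1,2,7,8}:12  {2,5,6,8}:4  {2,6,7,8}:12  {4,5,6,8}:1  {5,6,7,8}:4
  |U|=5: {1,2,5,6,8}:10  {1,2,6,7,8}:30  {2,4,5,6,8}:5  {2,5,6,7,8}:20  {3,4,5,6,8}:1  {4,5,6,7,8}:5
  |U|=6: {0,3,4,5,6,8}:1  {1,2,4,5,6,8}:15  {1,2,5,6,7,8}:60  {2,3,4,5,6,8}:6  {2,4,5,6,7,8}:30  {3,4,5,6,7,8}:6
  |U|=7: {0,2,3,4,5,6,8}:7  {0,3,4,5,6,7,8}:7  {1,2,3,4,5,6,8}:21  {1,2,4,5,6,7,8}:105  {2,3,4,5,6,7,8}:42
  start at 0(r): 168
  start at 1(t): 56
  start at 7(p): 28
sum over floor = 252

252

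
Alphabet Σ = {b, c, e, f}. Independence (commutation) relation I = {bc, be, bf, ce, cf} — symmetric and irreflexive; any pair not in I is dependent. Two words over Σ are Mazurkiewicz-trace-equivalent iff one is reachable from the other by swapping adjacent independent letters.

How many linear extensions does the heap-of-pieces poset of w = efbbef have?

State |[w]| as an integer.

15

piece 0:e — minimal
piece 1:f rests on {0:e}
piece 2:b — minimal
piece 3:b rests on {2:b}
piece 4:e rests on {1:f}
piece 5:f rests on {4:e}
minimal pieces: {0:e, 2:b}
ways to finish when only these pieces remain (= sum over removing one remaining piece with nothing left below it):
  1 left: {3}→1  {5}→1
  2 left: {2,3}→1  {3,5}→2  {4,5}→1
  3 left: {1,4,5}→1  {2,3,5}→3  {3,4,5}→3
  4 left: {0,1,4,5}→1  {1,3,4,5}→4  {2,3,4,5}→6
  placing 0:e first → 10 extensions
  placing 2:b first → 5 extensions
total linear extensions = 15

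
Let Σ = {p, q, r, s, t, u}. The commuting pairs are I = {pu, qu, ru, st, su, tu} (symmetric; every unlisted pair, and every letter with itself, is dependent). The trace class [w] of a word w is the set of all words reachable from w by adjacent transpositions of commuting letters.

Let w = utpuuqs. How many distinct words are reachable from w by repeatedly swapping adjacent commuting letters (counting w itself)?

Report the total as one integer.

drop 0:u onto floor
drop 1:t onto floor
drop 2:p onto {1:t}
drop 3:u onto {0:u}
drop 4:u onto {3:u}
drop 5:q onto {2:p}
drop 6:s onto {5:q}
ground layer = {0:u, 1:t}
drop-orders for the pieces not yet dropped (sum over which currently-grounded one goes next):
  1 to go: {4} 1  {6} 1
  2 to go: {3,4} 1  {4,6} 2  {5,6} 1
  3 to go: {0,3,4} 1  {2,5,6} 1  {3,4,6} 3  {4,5,6} 3
  4 to go: {0,3,4,6} 4  {1,2,5,6} 1  {2,4,5,6} 4  {3,4,5,6} 6
  5 to go: {0,3,4,5,6} 10  {1,2,4,5,6} 5  {2,3,4,5,6} 10
  if 0:u drops first: 15 orders
  if 1:t drops first: 20 orders
heap linearizations: 35

35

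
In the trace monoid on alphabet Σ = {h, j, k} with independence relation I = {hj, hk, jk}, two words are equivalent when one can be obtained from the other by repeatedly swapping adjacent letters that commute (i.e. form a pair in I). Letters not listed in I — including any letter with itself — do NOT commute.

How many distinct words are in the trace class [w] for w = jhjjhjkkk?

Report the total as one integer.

drop 0:j onto floor
drop 1:h onto floor
drop 2:j onto {0:j}
drop 3:j onto {2:j}
drop 4:h onto {1:h}
drop 5:j onto {3:j}
drop 6:k onto floor
drop 7:k onto {6:k}
drop 8:k onto {7:k}
ground layer = {0:j, 1:h, 6:k}
drop-orders for the pieces not yet dropped (sum over which currently-grounded one goes next):
  1 to go: {4} 1  {5} 1  {8} 1
  2 to go: {1,4} 1  {3,5} 1  {4,5} 2  {4,8} 2  {5,8} 2  {7,8} 1
  3 to go: {1,4,5} 3  {1,4,8} 3  {2,3,5} 1  {3,4,5} 3  {3,5,8} 3  {4,5,8} 6  {4,7,8} 3  {5,7,8} 3  {6,7,8} 1
  4 to go: {0,2,3,5} 1  {1,3,4,5} 6  {1,4,5,8} 12  {1,4,7,8} 6  {2,3,4,5} 4  {2,3,5,8} 4  {3,4,5,8} 12  {3,5,7,8} 6  {4,5,7,8} 12  {4,6,7,8} 4  {5,6,7,8} 4
  5 to go: {0,2,3,4,5} 5  {0,2,3,5,8} 5  {1,2,3,4,5} 10  {1,3,4,5,8} 30  {1,4,5,7,8} 30  {1,4,6,7,8} 10  {2,3,4,5,8} 20  {2,3,5,7,8} 10  {3,4,5,7,8} 30  {3,5,6,7,8} 10  {4,5,6,7,8} 20
  6 to go: {0,1,2,3,4,5} 15  {0,2,3,4,5,8} 30  {0,2,3,5,7,8} 15  {1,2,3,4,5,8} 60  {1,3,4,5,7,8} 90  {1,4,5,6,7,8} 60  {2,3,4,5,7,8} 60  {2,3,5,6,7,8} 20  {3,4,5,6,7,8} 60
  7 to go: {0,1,2,3,4,5,8} 105  {0,2,3,4,5,7,8} 105  {0,2,3,5,6,7,8} 35  {1,2,3,4,5,7,8} 210  {1,3,4,5,6,7,8} 210  {2,3,4,5,6,7,8} 140
  if 0:j drops first: 560 orders
  if 1:h drops first: 280 orders
  if 6:k drops first: 420 orders
heap linearizations: 1260

1260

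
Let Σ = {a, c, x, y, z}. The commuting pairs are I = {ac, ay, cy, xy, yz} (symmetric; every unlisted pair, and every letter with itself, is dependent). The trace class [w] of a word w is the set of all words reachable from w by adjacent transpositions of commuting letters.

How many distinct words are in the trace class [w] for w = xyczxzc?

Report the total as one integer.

7

piece 0:x — minimal
piece 1:y — minimal
piece 2:c rests on {0:x}
piece 3:z rests on {2:c}
piece 4:x rests on {3:z}
piece 5:z rests on {4:x}
piece 6:c rests on {5:z}
minimal pieces: {0:x, 1:y}
ways to finish when only these pieces remain (= sum over removing one remaining piece with nothing left below it):
  1 left: {1}→1  {6}→1
  2 left: {1,6}→2  {5,6}→1
  3 left: {1,5,6}→3  {4,5,6}→1
  4 left: {1,4,5,6}→4  {3,4,5,6}→1
  5 left: {1,3,4,5,6}→5  {2,3,4,5,6}→1
  placing 0:x first → 6 extensions
  placing 1:y first → 1 extensions
total linear extensions = 7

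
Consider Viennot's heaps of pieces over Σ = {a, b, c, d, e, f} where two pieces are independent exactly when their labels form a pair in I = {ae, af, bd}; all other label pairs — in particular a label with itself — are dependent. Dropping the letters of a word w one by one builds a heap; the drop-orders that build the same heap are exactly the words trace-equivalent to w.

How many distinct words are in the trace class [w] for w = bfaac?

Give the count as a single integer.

3

drop 0:b onto floor
drop 1:f onto {0:b}
drop 2:a onto {0:b}
drop 3:a onto {2:a}
drop 4:c onto {1:f, 3:a}
ground layer = {0:b}
drop-orders for the pieces not yet dropped (sum over which currently-grounded one goes next):
  1 to go: {4} 1
  2 to go: {1,4} 1  {3,4} 1
  3 to go: {1,3,4} 2  {2,3,4} 1
  if 0:b drops first: 3 orders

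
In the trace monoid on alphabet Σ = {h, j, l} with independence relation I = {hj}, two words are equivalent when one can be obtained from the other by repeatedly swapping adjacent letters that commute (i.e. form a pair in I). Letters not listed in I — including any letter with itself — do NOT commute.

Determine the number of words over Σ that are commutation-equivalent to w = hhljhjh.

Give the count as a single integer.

6

#0=h has no predecessor
#1=h depends on [0:h]
#2=l depends on [1:h]
#3=j depends on [2:l]
#4=h depends on [2:l]
#5=j depends on [3:j]
#6=h depends on [4:h]
sources: [0:h]
N(rest) = Σ N(rest − s) over sources s of rest; N(one piece) = 1:
  size 1 → [5]=1  [6]=1
  size 2 → [3,5]=1  [4,6]=1  [5,6]=2
  size 3 → [3,5,6]=3  [4,5,6]=3
  size 4 → [3,4,5,6]=6
  size 5 → [2,3,4,5,6]=6
  first=0(h) contributes 6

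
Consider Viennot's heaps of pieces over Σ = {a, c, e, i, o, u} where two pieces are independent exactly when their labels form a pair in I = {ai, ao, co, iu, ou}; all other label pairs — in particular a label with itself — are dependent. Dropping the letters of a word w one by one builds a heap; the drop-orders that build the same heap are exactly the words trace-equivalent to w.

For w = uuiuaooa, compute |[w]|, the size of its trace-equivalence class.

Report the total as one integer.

56

#0=u has no predecessor
#1=u depends on [0:u]
#2=i has no predecessor
#3=u depends on [1:u]
#4=a depends on [3:u]
#5=o depends on [2:i]
#6=o depends on [5:o]
#7=a depends on [4:a]
sources: [0:u, 2:i]
N(rest) = Σ N(rest − s) over sources s of rest; N(one piece) = 1:
  size 1 → [6]=1  [7]=1
  size 2 → [4,7]=1  [5,6]=1  [6,7]=2
  size 3 → [2,5,6]=1  [3,4,7]=1  [4,6,7]=3  [5,6,7]=3
  size 4 → [1,3,4,7]=1  [2,5,6,7]=4  [3,4,6,7]=4  [4,5,6,7]=6
  size 5 → [0,1,3,4,7]=1  [1,3,4,6,7]=5  [2,4,5,6,7]=10  [3,4,5,6,7]=10
  size 6 → [0,1,3,4,6,7]=6  [1,3,4,5,6,7]=15  [2,3,4,5,6,7]=20
  first=0(u) contributes 35
  first=2(i) contributes 21
|[w]| = 56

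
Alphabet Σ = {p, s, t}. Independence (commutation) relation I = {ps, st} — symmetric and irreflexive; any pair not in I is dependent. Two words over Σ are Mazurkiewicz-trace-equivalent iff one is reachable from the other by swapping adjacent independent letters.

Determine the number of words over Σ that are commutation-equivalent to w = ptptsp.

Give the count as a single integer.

6

#0=p has no predecessor
#1=t depends on [0:p]
#2=p depends on [1:t]
#3=t depends on [2:p]
#4=s has no predecessor
#5=p depends on [3:t]
sources: [0:p, 4:s]
N(rest) = Σ N(rest − s) over sources s of rest; N(one piece) = 1:
  size 1 → [4]=1  [5]=1
  size 2 → [3,5]=1  [4,5]=2
  size 3 → [2,3,5]=1  [3,4,5]=3
  size 4 → [1,2,3,5]=1  [2,3,4,5]=4
  first=0(p) contributes 5
  first=4(s) contributes 1
|[w]| = 6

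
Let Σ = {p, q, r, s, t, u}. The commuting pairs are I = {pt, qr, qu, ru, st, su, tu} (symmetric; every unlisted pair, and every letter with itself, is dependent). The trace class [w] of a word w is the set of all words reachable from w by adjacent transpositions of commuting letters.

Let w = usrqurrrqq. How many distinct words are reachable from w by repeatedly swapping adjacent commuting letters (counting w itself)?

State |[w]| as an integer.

1575

drop 0:u onto floor
drop 1:s onto floor
drop 2:r onto {1:s}
drop 3:q onto {1:s}
drop 4:u onto {0:u}
drop 5:r onto {2:r}
drop 6:r onto {5:r}
drop 7:r onto {6:r}
drop 8:q onto {3:q}
drop 9:q onto {8:q}
ground layer = {0:u, 1:s}
drop-orders for the pieces not yet dropped (sum over which currently-grounded one goes next):
  1 to go: {4} 1  {7} 1  {9} 1
  2 to go: {0,4} 1  {4,7} 2  {4,9} 2  {6,7} 1  {7,9} 2  {8,9} 1
  3 to go: {0,4,7} 3  {0,4,9} 3  {3,8,9} 1  {4,6,7} 3  {4,7,9} 6  {4,8,9} 3  {5,6,7} 1  {6,7,9} 3  {7,8,9} 3
  4 to go: {0,4,6,7} 6  {0,4,7,9} 12  {0,4,8,9} 6  {2,5,6,7} 1  {3,4,8,9} 4  {3,7,8,9} 4  {4,5,6,7} 4  {4,6,7,9} 12  {4,7,8,9} 12  {5,6,7,9} 4  {6,7,8,9} 6
  5 to go: {0,3,4,8,9} 10  {0,4,5,6,7} 10  {0,4,6,7,9} 30  {0,4,7,8,9} 30  {2,4,5,6,7} 5  {2,5,6,7,9} 5  {3,4,7,8,9} 20  {3,6,7,8,9} 10  {4,5,6,7,9} 20  {4,6,7,8,9} 30  {5,6,7,8,9} 10
  6 to go: {0,2,4,5,6,7} 15  {0,3,4,7,8,9} 60  {0,4,5,6,7,9} 60  {0,4,6,7,8,9} 90  {2,4,5,6,7,9} 30  {2,5,6,7,8,9} 15  {3,4,6,7,8,9} 60  {3,5,6,7,8,9} 20  {4,5,6,7,8,9} 60
  7 to go: {0,2,4,5,6,7,9} 105  {0,3,4,6,7,8,9} 210  {0,4,5,6,7,8,9} 210  {2,3,5,6,7,8,9} 35  {2,4,5,6,7,8,9} 105  {3,4,5,6,7,8,9} 140
  8 to go: {0,2,4,5,6,7,8,9} 420  {0,3,4,5,6,7,8,9} 560  {1,2,3,5,6,7,8,9} 35  {2,3,4,5,6,7,8,9} 280
  if 0:u drops first: 315 orders
  if 1:s drops first: 1260 orders
heap linearizations: 1575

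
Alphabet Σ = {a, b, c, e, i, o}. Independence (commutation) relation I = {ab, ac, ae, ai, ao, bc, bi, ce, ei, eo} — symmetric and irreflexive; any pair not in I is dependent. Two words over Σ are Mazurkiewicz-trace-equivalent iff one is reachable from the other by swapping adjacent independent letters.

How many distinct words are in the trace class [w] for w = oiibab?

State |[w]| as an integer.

drop 0:o onto floor
drop 1:i onto {0:o}
drop 2:i onto {1:i}
drop 3:b onto {0:o}
drop 4:a onto floor
drop 5:b onto {3:b}
ground layer = {0:o, 4:a}
drop-orders for the pieces not yet dropped (sum over which currently-grounded one goes next):
  1 to go: {2} 1  {4} 1  {5} 1
  2 to go: {1,2} 1  {2,4} 2  {2,5} 2  {3,5} 1  {4,5} 2
  3 to go: {1,2,4} 3  {1,2,5} 3  {2,3,5} 3  {2,4,5} 6  {3,4,5} 3
  4 to go: {1,2,3,5} 6  {1,2,4,5} 12  {2,3,4,5} 12
  if 0:o drops first: 30 orders
  if 4:a drops first: 6 orders
heap linearizations: 36

36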